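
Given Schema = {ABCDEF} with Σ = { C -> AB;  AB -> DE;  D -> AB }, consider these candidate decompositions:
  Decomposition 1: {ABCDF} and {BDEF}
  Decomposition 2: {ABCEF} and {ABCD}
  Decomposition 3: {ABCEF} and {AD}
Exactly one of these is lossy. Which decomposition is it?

Decomposition 1: common = {BDF}, closure = {ABDEF} → lossless.
Decomposition 2: common = {ABC}, closure = {ABCDE} → lossless.
Decomposition 3: common = {A}, closure = {A} → lossy.

Decomposition 3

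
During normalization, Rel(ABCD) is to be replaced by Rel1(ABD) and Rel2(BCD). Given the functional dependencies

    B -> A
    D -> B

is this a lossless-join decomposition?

Yes

Common attributes: Rel1 ∩ Rel2 = {BD}.
Closure of {BD}: B → A applies, adding A. So (BD)⁺ = {ABD}.
This closure contains every attribute of Rel1, so Rel1 ∩ Rel2 → Rel1. The join is lossless.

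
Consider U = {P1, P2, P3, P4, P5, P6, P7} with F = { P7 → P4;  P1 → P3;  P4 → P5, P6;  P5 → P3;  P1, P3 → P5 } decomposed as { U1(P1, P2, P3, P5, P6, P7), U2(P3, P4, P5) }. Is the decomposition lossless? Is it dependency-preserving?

Lossless test: (P3, P5)⁺ = {P3, P5}, which is a superkey of neither fragment — lossy.
Dependency preservation: the restricted closure of {P7} across the fragments never reaches {P4}, so P7 → P4 cannot be enforced without a join — not preserved.

lossy and not dependency-preserving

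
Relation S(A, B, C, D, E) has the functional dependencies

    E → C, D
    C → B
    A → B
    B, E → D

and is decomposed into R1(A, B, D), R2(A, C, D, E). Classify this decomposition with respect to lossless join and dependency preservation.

Lossless test: (A, D)⁺ = {A, B, D}, which contains all of one fragment — lossless.
Dependency preservation: the restricted closure of {C} across the fragments never reaches {B}, so C → B cannot be enforced without a join — not preserved.

lossless but not dependency-preserving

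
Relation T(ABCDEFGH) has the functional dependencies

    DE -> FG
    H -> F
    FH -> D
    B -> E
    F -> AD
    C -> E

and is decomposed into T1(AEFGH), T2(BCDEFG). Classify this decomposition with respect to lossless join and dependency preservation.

Lossless test: (EFG)⁺ = {ADEFG}, which is a superkey of neither fragment — lossy.
Dependency preservation: FH → D; F → AD are not contained in any single fragment, but the restricted closure of each left-hand side across the fragments still reaches the right-hand side; the remaining FDs each lie inside some fragment. All dependencies are preserved.

lossy but dependency-preserving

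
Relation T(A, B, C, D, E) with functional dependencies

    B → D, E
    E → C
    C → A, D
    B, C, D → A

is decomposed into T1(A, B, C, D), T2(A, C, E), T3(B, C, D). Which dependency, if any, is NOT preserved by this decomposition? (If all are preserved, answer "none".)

B → D, E

Check B → D, E: no single fragment contains all of {B, D, E}, and the restricted closure of {B} across the fragments never reaches {D, E}.
E → C is preserved.
C → A, D is preserved.
B, C, D → A is preserved.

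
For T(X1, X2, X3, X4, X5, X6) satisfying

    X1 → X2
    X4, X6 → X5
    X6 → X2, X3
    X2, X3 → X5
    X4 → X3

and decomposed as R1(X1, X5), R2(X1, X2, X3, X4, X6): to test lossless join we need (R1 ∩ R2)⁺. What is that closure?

X1, X2

R1 ∩ R2 = {X1}.
X1 → X2 applies, adding X2
Closure: {X1, X2}.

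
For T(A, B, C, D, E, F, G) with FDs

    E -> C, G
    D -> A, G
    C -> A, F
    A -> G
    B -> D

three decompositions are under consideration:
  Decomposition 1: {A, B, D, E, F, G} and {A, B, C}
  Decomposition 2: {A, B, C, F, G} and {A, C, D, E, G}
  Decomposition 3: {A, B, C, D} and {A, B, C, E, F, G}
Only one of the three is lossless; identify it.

Decomposition 3

Decomposition 1: common = {A, B}, closure = {A, B, D, G} → lossy.
Decomposition 2: common = {A, C, G}, closure = {A, C, F, G} → lossy.
Decomposition 3: common = {A, B, C}, closure = {A, B, C, D, F, G} → lossless.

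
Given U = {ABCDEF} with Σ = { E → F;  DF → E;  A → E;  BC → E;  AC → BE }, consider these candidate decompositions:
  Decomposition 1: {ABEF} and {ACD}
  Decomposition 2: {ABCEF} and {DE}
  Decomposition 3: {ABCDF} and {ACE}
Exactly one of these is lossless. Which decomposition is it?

Decomposition 1: common = {A}, closure = {AEF} → lossy.
Decomposition 2: common = {E}, closure = {EF} → lossy.
Decomposition 3: common = {AC}, closure = {ABCEF} → lossless.

Decomposition 3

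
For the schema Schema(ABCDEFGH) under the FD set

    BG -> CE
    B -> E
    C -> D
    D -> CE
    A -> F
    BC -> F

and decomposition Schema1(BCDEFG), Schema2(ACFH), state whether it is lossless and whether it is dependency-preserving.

Lossless test: (CF)⁺ = {CDEF}, which is a superkey of neither fragment — lossy.
Dependency preservation: every FD's attributes lie within a single fragment, so each can be enforced locally — preserved.

lossy but dependency-preserving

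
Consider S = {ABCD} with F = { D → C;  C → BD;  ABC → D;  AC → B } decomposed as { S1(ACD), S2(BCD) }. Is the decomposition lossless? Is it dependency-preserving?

lossless and dependency-preserving

Lossless test: (CD)⁺ = {BCD}, which contains all of one fragment — lossless.
Dependency preservation: ABC → D; AC → B are not contained in any single fragment, but the restricted closure of each left-hand side across the fragments still reaches the right-hand side; the remaining FDs each lie inside some fragment. All dependencies are preserved.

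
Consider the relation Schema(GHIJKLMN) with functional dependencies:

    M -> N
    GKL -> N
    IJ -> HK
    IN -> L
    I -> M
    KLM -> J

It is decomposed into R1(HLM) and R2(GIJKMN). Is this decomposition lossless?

Common attributes: R1 ∩ R2 = {M}.
Closure of {M}: M → N applies, adding N. So (M)⁺ = {MN}.
The closure contains neither all of R1 = {HLM} nor all of R2 = {GIJKMN}, so the common attributes are not a superkey of either fragment. The join is lossy.

No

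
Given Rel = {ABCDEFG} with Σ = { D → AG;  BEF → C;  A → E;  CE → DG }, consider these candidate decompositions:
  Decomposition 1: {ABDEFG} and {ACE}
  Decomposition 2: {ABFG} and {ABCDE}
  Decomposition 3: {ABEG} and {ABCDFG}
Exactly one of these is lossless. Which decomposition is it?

Decomposition 1: common = {AE}, closure = {AE} → lossy.
Decomposition 2: common = {AB}, closure = {ABE} → lossy.
Decomposition 3: common = {ABG}, closure = {ABEG} → lossless.

Decomposition 3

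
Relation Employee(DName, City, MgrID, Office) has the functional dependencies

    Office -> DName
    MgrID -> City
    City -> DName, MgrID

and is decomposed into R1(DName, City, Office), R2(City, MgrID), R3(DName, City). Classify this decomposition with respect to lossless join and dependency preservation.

lossless and dependency-preserving

Lossless test (chase): Rows 1 and 2 agree on City; apply City→DName, MgrID and equate their DName, MgrID entries. Rows 1 and 3 agree on City; apply City→DName, MgrID and equate their DName, MgrID entries. Row 1 is now all distinguished symbols — the join is lossless.
Dependency preservation: City → DName, MgrID is not contained in any single fragment, but the restricted closure of its left-hand side across the fragments still reaches the right-hand side; the remaining FDs each lie inside some fragment. All dependencies are preserved.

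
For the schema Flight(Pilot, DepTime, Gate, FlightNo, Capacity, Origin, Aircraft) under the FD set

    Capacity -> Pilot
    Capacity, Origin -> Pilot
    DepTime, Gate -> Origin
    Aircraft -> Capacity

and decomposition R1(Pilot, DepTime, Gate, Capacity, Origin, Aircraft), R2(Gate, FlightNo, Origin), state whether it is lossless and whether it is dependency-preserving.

Lossless test: (Gate, Origin)⁺ = {Gate, Origin}, which is a superkey of neither fragment — lossy.
Dependency preservation: every FD's attributes lie within a single fragment, so each can be enforced locally — preserved.

lossy but dependency-preserving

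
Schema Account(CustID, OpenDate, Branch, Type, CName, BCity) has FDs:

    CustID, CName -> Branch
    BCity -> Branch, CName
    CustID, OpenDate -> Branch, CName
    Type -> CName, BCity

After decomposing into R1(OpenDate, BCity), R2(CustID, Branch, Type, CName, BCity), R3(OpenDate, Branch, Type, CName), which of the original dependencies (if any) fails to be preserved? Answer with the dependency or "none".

Check CustID, OpenDate → Branch, CName: no single fragment contains all of {CustID, OpenDate, Branch, CName}, and the restricted closure of {CustID, OpenDate} across the fragments never reaches {Branch, CName}.
CustID, CName → Branch is preserved.
BCity → Branch, CName is preserved.
Type → CName, BCity is preserved.

CustID, OpenDate -> Branch, CName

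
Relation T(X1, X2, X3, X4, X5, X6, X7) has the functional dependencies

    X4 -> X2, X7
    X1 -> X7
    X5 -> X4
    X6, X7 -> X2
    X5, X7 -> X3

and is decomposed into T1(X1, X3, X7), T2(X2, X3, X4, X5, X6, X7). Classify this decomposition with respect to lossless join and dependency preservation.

Lossless test: (X3, X7)⁺ = {X3, X7}, which is a superkey of neither fragment — lossy.
Dependency preservation: every FD's attributes lie within a single fragment, so each can be enforced locally — preserved.

lossy but dependency-preserving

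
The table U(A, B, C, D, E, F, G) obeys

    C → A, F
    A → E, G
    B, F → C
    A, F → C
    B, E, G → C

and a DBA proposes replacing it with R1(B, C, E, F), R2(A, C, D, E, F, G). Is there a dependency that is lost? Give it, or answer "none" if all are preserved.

Check B, E, G → C: no single fragment contains all of {B, C, E, G}, and the restricted closure of {B, E, G} across the fragments never reaches {C}.
C → A, F is preserved.
A → E, G is preserved.
B, F → C is preserved.
A, F → C is preserved.

B, E, G → C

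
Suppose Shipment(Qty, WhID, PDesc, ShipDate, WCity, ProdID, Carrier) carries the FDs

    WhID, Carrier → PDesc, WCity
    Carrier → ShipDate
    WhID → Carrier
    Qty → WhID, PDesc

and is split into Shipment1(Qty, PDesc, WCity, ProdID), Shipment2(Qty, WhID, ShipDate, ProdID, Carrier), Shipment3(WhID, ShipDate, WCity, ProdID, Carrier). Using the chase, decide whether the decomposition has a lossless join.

Chase test. Columns are Qty, WhID, PDesc, ShipDate, WCity, ProdID, Carrier; row i has aⱼ where attribute j ∈ Shipmenti, else bᵢⱼ.
Initial tableau (one row per fragment):
  row 1: a1 b12 a3 b14 a5 a6 b17
  row 2: a1 a2 b23 a4 b25 a6 a7
  row 3: b31 a2 b33 a4 a5 a6 a7
Rows 2 and 3 agree on WhID, Carrier; apply WhID, Carrier→PDesc, WCity and equate their PDesc, WCity entries.
Rows 1 and 2 agree on Qty; apply Qty→WhID, PDesc and equate their WhID, PDesc entries.
Rows 1 and 2 agree on WhID; apply WhID→Carrier and equate their Carrier entries.
Rows 1 and 2 agree on Carrier; apply Carrier→ShipDate and equate their ShipDate entries.
Row 1 is now all distinguished symbols — the join is lossless.

Yes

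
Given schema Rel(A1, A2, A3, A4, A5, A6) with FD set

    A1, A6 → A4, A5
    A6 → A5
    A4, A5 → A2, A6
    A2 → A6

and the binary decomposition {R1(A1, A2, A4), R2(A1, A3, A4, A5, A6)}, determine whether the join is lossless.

No

Common attributes: R1 ∩ R2 = {A1, A4}.
No dependency enlarges {A1, A4}, so (A1, A4)⁺ = {A1, A4}.
The closure contains neither all of R1 = {A1, A2, A4} nor all of R2 = {A1, A3, A4, A5, A6}, so the common attributes are not a superkey of either fragment. The join is lossy.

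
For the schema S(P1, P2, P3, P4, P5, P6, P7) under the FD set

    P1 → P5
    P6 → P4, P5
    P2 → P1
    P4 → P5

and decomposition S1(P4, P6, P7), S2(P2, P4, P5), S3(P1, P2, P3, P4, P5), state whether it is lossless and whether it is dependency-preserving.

Lossless test (chase): Rows 2 and 3 agree on P2; apply P2→P1 and equate their P1 entries. Rows 1 and 2 agree on P4; apply P4→P5 and equate their P5 entries. No row becomes fully distinguished — the join is lossy.
Dependency preservation: P6 → P4, P5 is not contained in any single fragment, but the restricted closure of its left-hand side across the fragments still reaches the right-hand side; the remaining FDs each lie inside some fragment. All dependencies are preserved.

lossy but dependency-preserving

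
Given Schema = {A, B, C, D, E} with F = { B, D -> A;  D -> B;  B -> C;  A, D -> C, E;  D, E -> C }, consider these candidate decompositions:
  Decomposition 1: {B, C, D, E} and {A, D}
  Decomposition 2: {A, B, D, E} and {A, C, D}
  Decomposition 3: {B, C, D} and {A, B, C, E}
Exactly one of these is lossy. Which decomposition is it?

Decomposition 1: common = {D}, closure = {A, B, C, D, E} → lossless.
Decomposition 2: common = {A, D}, closure = {A, B, C, D, E} → lossless.
Decomposition 3: common = {B, C}, closure = {B, C} → lossy.

Decomposition 3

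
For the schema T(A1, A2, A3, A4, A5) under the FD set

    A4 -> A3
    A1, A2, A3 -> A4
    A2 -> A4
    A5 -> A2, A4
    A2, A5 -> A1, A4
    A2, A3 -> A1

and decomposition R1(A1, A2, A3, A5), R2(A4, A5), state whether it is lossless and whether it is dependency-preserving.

Lossless test: (A5)⁺ = {A1, A2, A3, A4, A5}, which contains all of one fragment — lossless.
Dependency preservation: the restricted closure of {A4} across the fragments never reaches {A3}, so A4 → A3 cannot be enforced without a join — not preserved.

lossless but not dependency-preserving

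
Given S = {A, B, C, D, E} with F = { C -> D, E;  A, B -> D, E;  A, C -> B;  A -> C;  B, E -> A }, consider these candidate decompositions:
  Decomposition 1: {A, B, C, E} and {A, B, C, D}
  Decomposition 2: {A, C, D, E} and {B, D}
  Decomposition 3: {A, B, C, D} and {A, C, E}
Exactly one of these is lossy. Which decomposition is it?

Decomposition 1: common = {A, B, C}, closure = {A, B, C, D, E} → lossless.
Decomposition 2: common = {D}, closure = {D} → lossy.
Decomposition 3: common = {A, C}, closure = {A, B, C, D, E} → lossless.

Decomposition 2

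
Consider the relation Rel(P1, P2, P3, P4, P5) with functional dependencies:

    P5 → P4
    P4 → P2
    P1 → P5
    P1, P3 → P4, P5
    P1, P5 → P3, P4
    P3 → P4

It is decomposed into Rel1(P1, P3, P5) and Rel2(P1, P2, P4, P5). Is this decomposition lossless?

Yes

Common attributes: Rel1 ∩ Rel2 = {P1, P5}.
Closure of {P1, P5}: P5 → P4 applies, adding P4; P4 → P2 applies, adding P2; P1, P5 → P3, P4 applies, adding P3. So (P1, P5)⁺ = {P1, P2, P3, P4, P5}.
This closure contains every attribute of Rel1, so Rel1 ∩ Rel2 → Rel1. The join is lossless.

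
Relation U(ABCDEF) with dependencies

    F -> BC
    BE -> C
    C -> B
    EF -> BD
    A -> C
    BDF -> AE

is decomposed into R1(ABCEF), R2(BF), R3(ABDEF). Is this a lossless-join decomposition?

Chase test. Columns are ABCDEF; row i has aⱼ where attribute j ∈ Ri, else bᵢⱼ.
Initial tableau (one row per fragment):
  row 1: a1 a2 a3 b14 a5 a6
  row 2: b21 a2 b23 b24 b25 a6
  row 3: a1 a2 b33 a4 a5 a6
Rows 1 and 2 agree on F; apply F→BC and equate their BC entries.
Rows 1 and 3 agree on F; apply F→BC and equate their BC entries.
Rows 1 and 3 agree on EF; apply EF→BD and equate their BD entries.
Row 1 is now all distinguished symbols — the join is lossless.

Yes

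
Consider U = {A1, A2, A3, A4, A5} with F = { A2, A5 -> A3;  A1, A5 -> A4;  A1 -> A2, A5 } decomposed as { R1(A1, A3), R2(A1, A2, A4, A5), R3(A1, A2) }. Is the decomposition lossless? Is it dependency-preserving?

Lossless test (chase): Rows 1 and 2 agree on A1; apply A1→A2, A5 and equate their A2, A5 entries. Rows 1 and 3 agree on A1; apply A1→A2, A5 and equate their A2, A5 entries. Rows 1 and 2 agree on A2, A5; apply A2, A5→A3 and equate their A3 entries. Rows 1 and 3 agree on A2, A5; apply A2, A5→A3 and equate their A3 entries. Rows 1 and 2 agree on A1, A5; apply A1, A5→A4 and equate their A4 entries. Rows 1 and 3 agree on A1, A5; apply A1, A5→A4 and equate their A4 entries. Row 1 is now all distinguished symbols — the join is lossless.
Dependency preservation: the restricted closure of {A2, A5} across the fragments never reaches {A3}, so A2, A5 → A3 cannot be enforced without a join — not preserved.

lossless but not dependency-preserving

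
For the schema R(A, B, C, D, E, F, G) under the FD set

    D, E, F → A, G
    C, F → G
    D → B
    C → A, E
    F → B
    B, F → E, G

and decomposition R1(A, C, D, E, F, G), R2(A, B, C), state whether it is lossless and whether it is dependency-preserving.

lossy and not dependency-preserving

Lossless test: (A, C)⁺ = {A, C, E}, which is a superkey of neither fragment — lossy.
Dependency preservation: the restricted closure of {D} across the fragments never reaches {B}, so D → B cannot be enforced without a join — not preserved.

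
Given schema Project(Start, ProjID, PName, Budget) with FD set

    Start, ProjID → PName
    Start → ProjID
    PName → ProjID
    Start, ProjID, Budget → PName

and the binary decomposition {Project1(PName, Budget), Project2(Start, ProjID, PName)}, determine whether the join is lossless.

No

Common attributes: Project1 ∩ Project2 = {PName}.
Closure of {PName}: PName → ProjID applies, adding ProjID. So (PName)⁺ = {ProjID, PName}.
The closure contains neither all of Project1 = {PName, Budget} nor all of Project2 = {Start, ProjID, PName}, so the common attributes are not a superkey of either fragment. The join is lossy.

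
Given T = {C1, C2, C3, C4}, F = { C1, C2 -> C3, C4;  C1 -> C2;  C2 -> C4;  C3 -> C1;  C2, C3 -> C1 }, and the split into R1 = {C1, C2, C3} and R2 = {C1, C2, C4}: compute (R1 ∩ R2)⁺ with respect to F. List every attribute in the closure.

C1, C2, C3, C4

R1 ∩ R2 = {C1, C2}.
C1, C2 → C3, C4 applies, adding C3, C4
Closure: {C1, C2, C3, C4}.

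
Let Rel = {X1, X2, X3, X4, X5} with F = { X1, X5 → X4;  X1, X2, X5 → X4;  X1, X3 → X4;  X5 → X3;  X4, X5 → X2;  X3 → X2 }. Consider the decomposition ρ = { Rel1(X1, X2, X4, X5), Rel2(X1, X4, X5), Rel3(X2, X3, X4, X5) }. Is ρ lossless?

Chase test. Columns are X1, X2, X3, X4, X5; row i has aⱼ where attribute j ∈ Reli, else bᵢⱼ.
Initial tableau (one row per fragment):
  row 1: a1 a2 b13 a4 a5
  row 2: a1 b22 b23 a4 a5
  row 3: b31 a2 a3 a4 a5
Rows 1 and 2 agree on X5; apply X5→X3 and equate their X3 entries.
Rows 1 and 3 agree on X5; apply X5→X3 and equate their X3 entries.
Rows 1 and 2 agree on X4, X5; apply X4, X5→X2 and equate their X2 entries.
Row 1 is now all distinguished symbols — the join is lossless.

Yes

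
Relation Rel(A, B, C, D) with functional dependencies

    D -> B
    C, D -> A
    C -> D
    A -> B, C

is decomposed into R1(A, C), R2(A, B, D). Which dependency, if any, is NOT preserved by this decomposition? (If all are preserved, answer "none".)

D → B lies within R2.
C, D → A: restricted closure across fragments reaches A.
C → D: restricted closure across fragments reaches D.
A → B, C: restricted closure across fragments reaches B, C.
Every dependency is enforceable on the fragments, so the decomposition is dependency-preserving.

none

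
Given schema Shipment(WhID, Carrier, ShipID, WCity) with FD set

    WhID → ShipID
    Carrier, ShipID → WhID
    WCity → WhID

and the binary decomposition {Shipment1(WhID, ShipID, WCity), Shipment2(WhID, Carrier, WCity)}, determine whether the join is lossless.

Common attributes: Shipment1 ∩ Shipment2 = {WhID, WCity}.
Closure of {WhID, WCity}: WhID → ShipID applies, adding ShipID. So (WhID, WCity)⁺ = {WhID, ShipID, WCity}.
This closure contains every attribute of Shipment1, so Shipment1 ∩ Shipment2 → Shipment1. The join is lossless.

Yes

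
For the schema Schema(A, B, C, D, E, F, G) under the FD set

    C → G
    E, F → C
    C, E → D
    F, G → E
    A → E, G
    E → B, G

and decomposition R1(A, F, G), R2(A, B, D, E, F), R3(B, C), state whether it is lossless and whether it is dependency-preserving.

Lossless test (chase): Rows 1 and 2 agree on A; apply A→E, G and equate their E, G entries. Rows 1 and 2 agree on E; apply E→B, G and equate their B, G entries. Rows 1 and 2 agree on E, F; apply E, F→C and equate their C entries. Rows 1 and 2 agree on C, E; apply C, E→D and equate their D entries. No row becomes fully distinguished — the join is lossy.
Dependency preservation: the restricted closure of {C} across the fragments never reaches {G}, so C → G cannot be enforced without a join — not preserved.

lossy and not dependency-preserving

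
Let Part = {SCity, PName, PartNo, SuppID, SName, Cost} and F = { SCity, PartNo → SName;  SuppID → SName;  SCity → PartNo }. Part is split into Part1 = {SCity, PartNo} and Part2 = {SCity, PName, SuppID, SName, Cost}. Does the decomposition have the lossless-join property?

Common attributes: Part1 ∩ Part2 = {SCity}.
Closure of {SCity}: SCity → PartNo applies, adding PartNo; SCity, PartNo → SName applies, adding SName. So (SCity)⁺ = {SCity, PartNo, SName}.
This closure contains every attribute of Part1, so Part1 ∩ Part2 → Part1. The join is lossless.

Yes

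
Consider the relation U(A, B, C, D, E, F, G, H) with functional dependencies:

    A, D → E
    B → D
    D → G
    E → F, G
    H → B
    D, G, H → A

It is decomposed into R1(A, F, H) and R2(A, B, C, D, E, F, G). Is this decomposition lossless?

No

Common attributes: R1 ∩ R2 = {A, F}.
No dependency enlarges {A, F}, so (A, F)⁺ = {A, F}.
The closure contains neither all of R1 = {A, F, H} nor all of R2 = {A, B, C, D, E, F, G}, so the common attributes are not a superkey of either fragment. The join is lossy.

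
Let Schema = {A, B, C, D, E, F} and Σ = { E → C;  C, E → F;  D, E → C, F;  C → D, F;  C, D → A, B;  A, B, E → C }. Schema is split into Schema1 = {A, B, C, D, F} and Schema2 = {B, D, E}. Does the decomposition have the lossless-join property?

Common attributes: Schema1 ∩ Schema2 = {B, D}.
No dependency enlarges {B, D}, so (B, D)⁺ = {B, D}.
The closure contains neither all of Schema1 = {A, B, C, D, F} nor all of Schema2 = {B, D, E}, so the common attributes are not a superkey of either fragment. The join is lossy.

No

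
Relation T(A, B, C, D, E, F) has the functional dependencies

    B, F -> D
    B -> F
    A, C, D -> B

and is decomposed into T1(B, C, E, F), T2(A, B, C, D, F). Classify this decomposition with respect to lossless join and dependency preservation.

lossy but dependency-preserving

Lossless test: (B, C, F)⁺ = {B, C, D, F}, which is a superkey of neither fragment — lossy.
Dependency preservation: every FD's attributes lie within a single fragment, so each can be enforced locally — preserved.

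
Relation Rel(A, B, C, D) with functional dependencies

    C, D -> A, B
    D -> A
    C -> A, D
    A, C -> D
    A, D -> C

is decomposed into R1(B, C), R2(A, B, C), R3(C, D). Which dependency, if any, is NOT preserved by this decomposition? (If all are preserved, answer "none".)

C, D → A, B: restricted closure across fragments reaches A, B.
D → A: restricted closure across fragments reaches A.
C → A, D: restricted closure across fragments reaches A, D.
A, C → D: restricted closure across fragments reaches D.
A, D → C: restricted closure across fragments reaches C.
Every dependency is enforceable on the fragments, so the decomposition is dependency-preserving.

none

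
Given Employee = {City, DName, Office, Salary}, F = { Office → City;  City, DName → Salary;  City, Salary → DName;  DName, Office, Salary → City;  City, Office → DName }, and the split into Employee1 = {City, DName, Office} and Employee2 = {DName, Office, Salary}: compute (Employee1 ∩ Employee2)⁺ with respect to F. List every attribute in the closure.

City, DName, Office, Salary

Employee1 ∩ Employee2 = {DName, Office}.
Office → City applies, adding City
City, DName → Salary applies, adding Salary
Closure: {City, DName, Office, Salary}.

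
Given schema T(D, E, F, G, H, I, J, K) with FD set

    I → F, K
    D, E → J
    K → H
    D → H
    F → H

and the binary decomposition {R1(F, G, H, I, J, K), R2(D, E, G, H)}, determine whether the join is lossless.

Common attributes: R1 ∩ R2 = {G, H}.
No dependency enlarges {G, H}, so (G, H)⁺ = {G, H}.
The closure contains neither all of R1 = {F, G, H, I, J, K} nor all of R2 = {D, E, G, H}, so the common attributes are not a superkey of either fragment. The join is lossy.

No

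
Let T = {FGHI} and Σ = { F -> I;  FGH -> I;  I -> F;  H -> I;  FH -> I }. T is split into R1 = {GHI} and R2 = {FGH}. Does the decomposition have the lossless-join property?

Yes

Common attributes: R1 ∩ R2 = {GH}.
Closure of {GH}: H → I applies, adding I; I → F applies, adding F. So (GH)⁺ = {FGHI}.
This closure contains every attribute of R1, so R1 ∩ R2 → R1. The join is lossless.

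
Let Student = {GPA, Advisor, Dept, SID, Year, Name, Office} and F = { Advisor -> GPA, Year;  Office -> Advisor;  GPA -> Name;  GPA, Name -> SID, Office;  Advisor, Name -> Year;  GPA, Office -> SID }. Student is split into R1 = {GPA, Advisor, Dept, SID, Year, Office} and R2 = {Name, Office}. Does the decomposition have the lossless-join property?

Yes

Common attributes: R1 ∩ R2 = {Office}.
Closure of {Office}: Office → Advisor applies, adding Advisor; Advisor → GPA, Year applies, adding GPA, Year; GPA → Name applies, adding Name; GPA, Name → SID, Office applies, adding SID. So (Office)⁺ = {GPA, Advisor, SID, Year, Name, Office}.
This closure contains every attribute of R2, so R1 ∩ R2 → R2. The join is lossless.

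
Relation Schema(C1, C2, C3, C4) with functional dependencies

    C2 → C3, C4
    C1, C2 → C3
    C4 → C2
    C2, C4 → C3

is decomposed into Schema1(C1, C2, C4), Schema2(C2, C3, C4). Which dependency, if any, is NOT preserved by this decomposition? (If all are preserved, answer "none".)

C2 → C3, C4 lies within Schema2.
C1, C2 → C3: restricted closure across fragments reaches C3.
C4 → C2 lies within Schema1.
C2, C4 → C3 lies within Schema2.
Every dependency is enforceable on the fragments, so the decomposition is dependency-preserving.

none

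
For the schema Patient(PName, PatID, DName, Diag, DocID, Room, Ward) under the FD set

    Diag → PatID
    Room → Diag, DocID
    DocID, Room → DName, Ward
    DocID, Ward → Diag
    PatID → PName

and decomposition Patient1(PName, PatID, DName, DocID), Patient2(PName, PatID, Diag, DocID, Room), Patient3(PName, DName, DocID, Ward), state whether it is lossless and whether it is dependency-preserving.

lossy and not dependency-preserving

Lossless test (chase): applying each FD to every pair of rows produces no changes in the tableau, so no row becomes fully distinguished — the join is lossy.
Dependency preservation: the restricted closure of {DocID, Room} across the fragments never reaches {DName, Ward}, so DocID, Room → DName, Ward cannot be enforced without a join — not preserved.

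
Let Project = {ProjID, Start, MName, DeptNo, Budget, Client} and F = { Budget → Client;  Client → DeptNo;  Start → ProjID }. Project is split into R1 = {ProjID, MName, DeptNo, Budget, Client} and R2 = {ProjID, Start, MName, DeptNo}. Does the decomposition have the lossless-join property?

Common attributes: R1 ∩ R2 = {ProjID, MName, DeptNo}.
No dependency enlarges {ProjID, MName, DeptNo}, so (ProjID, MName, DeptNo)⁺ = {ProjID, MName, DeptNo}.
The closure contains neither all of R1 = {ProjID, MName, DeptNo, Budget, Client} nor all of R2 = {ProjID, Start, MName, DeptNo}, so the common attributes are not a superkey of either fragment. The join is lossy.

No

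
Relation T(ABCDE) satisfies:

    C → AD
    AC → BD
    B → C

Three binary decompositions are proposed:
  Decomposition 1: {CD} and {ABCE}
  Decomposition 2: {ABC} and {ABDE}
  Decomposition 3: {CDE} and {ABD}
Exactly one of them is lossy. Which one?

Decomposition 3

Decomposition 1: common = {C}, closure = {ABCD} → lossless.
Decomposition 2: common = {AB}, closure = {ABCD} → lossless.
Decomposition 3: common = {D}, closure = {D} → lossy.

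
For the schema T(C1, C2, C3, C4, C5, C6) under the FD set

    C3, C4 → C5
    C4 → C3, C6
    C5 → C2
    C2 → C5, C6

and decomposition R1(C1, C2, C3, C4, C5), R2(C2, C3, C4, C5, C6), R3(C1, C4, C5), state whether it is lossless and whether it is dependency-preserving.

lossless and dependency-preserving

Lossless test (chase): Rows 1 and 2 agree on C4; apply C4→C3, C6 and equate their C3, C6 entries. Rows 1 and 3 agree on C4; apply C4→C3, C6 and equate their C3, C6 entries. Rows 1 and 3 agree on C5; apply C5→C2 and equate their C2 entries. Row 1 is now all distinguished symbols — the join is lossless.
Dependency preservation: every FD's attributes lie within a single fragment, so each can be enforced locally — preserved.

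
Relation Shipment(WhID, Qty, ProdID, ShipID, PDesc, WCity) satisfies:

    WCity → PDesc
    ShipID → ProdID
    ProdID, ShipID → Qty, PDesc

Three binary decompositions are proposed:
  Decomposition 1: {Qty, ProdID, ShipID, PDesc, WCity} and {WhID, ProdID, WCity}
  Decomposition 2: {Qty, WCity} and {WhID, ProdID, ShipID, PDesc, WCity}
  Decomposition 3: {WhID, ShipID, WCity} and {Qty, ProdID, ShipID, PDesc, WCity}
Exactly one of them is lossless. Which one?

Decomposition 3

Decomposition 1: common = {ProdID, WCity}, closure = {ProdID, PDesc, WCity} → lossy.
Decomposition 2: common = {WCity}, closure = {PDesc, WCity} → lossy.
Decomposition 3: common = {ShipID, WCity}, closure = {Qty, ProdID, ShipID, PDesc, WCity} → lossless.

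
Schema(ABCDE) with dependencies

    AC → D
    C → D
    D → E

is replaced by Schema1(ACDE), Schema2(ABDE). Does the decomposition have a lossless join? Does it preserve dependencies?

Lossless test: (ADE)⁺ = {ADE}, which is a superkey of neither fragment — lossy.
Dependency preservation: every FD's attributes lie within a single fragment, so each can be enforced locally — preserved.

lossy but dependency-preserving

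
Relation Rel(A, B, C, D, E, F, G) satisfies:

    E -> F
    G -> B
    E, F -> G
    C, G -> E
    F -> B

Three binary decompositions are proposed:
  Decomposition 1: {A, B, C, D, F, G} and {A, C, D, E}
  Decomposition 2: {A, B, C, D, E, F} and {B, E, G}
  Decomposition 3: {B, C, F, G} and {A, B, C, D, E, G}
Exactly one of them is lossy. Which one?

Decomposition 1

Decomposition 1: common = {A, C, D}, closure = {A, C, D} → lossy.
Decomposition 2: common = {B, E}, closure = {B, E, F, G} → lossless.
Decomposition 3: common = {B, C, G}, closure = {B, C, E, F, G} → lossless.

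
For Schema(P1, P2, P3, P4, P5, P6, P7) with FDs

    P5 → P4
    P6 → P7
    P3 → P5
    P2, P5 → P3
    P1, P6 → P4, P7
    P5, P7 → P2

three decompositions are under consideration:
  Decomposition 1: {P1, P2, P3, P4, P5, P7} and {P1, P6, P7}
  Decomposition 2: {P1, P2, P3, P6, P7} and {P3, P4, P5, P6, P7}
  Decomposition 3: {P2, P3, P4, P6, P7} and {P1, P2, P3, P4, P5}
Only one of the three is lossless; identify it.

Decomposition 2

Decomposition 1: common = {P1, P7}, closure = {P1, P7} → lossy.
Decomposition 2: common = {P3, P6, P7}, closure = {P2, P3, P4, P5, P6, P7} → lossless.
Decomposition 3: common = {P2, P3, P4}, closure = {P2, P3, P4, P5} → lossy.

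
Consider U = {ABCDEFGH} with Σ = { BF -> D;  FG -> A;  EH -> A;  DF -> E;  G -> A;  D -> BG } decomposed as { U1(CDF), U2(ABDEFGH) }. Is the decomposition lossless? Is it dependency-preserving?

lossy but dependency-preserving

Lossless test: (DF)⁺ = {ABDEFG}, which is a superkey of neither fragment — lossy.
Dependency preservation: every FD's attributes lie within a single fragment, so each can be enforced locally — preserved.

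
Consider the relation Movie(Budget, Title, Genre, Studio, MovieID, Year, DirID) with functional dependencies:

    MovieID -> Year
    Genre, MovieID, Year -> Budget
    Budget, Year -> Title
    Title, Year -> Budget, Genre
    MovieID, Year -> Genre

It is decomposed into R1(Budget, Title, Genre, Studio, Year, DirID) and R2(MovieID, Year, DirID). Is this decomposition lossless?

No

Common attributes: R1 ∩ R2 = {Year, DirID}.
No dependency enlarges {Year, DirID}, so (Year, DirID)⁺ = {Year, DirID}.
The closure contains neither all of R1 = {Budget, Title, Genre, Studio, Year, DirID} nor all of R2 = {MovieID, Year, DirID}, so the common attributes are not a superkey of either fragment. The join is lossy.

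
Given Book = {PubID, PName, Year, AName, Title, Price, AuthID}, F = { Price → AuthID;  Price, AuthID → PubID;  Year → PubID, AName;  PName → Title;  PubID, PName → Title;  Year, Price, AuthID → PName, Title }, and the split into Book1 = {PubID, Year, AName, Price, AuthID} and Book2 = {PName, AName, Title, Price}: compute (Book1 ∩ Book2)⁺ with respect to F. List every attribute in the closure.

Book1 ∩ Book2 = {AName, Price}.
Price → AuthID applies, adding AuthID
Price, AuthID → PubID applies, adding PubID
Closure: {PubID, AName, Price, AuthID}.

PubID, AName, Price, AuthID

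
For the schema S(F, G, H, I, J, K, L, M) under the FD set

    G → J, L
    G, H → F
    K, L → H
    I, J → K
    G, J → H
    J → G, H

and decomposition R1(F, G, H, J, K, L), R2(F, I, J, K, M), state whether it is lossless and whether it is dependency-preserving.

Lossless test: (F, J, K)⁺ = {F, G, H, J, K, L}, which contains all of one fragment — lossless.
Dependency preservation: every FD's attributes lie within a single fragment, so each can be enforced locally — preserved.

lossless and dependency-preserving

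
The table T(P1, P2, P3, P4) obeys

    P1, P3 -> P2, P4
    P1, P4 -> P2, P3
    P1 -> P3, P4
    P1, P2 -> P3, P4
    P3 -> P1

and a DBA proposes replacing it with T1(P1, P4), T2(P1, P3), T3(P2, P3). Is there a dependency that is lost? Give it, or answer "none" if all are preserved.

P1, P3 → P2, P4: restricted closure across fragments reaches P2, P4.
P1, P4 → P2, P3: restricted closure across fragments reaches P2, P3.
P1 → P3, P4: restricted closure across fragments reaches P3, P4.
P1, P2 → P3, P4: restricted closure across fragments reaches P3, P4.
P3 → P1 lies within T2.
Every dependency is enforceable on the fragments, so the decomposition is dependency-preserving.

none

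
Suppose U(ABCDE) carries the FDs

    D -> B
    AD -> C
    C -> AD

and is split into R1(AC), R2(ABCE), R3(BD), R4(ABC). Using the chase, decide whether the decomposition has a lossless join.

Chase test. Columns are ABCDE; row i has aⱼ where attribute j ∈ Ri, else bᵢⱼ.
Initial tableau (one row per fragment):
  row 1: a1 b12 a3 b14 b15
  row 2: a1 a2 a3 b24 a5
  row 3: b31 a2 b33 a4 b35
  row 4: a1 a2 a3 b44 b45
Rows 1 and 2 agree on C; apply C→AD and equate their AD entries.
Rows 1 and 4 agree on C; apply C→AD and equate their AD entries.
Rows 1 and 2 agree on D; apply D→B and equate their B entries.
No row becomes fully distinguished — the join is lossy.

No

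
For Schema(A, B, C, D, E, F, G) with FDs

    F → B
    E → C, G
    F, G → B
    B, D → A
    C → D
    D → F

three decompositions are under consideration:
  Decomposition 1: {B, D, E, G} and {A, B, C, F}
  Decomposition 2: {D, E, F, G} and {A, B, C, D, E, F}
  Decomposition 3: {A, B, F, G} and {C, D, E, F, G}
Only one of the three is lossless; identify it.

Decomposition 1: common = {B}, closure = {B} → lossy.
Decomposition 2: common = {D, E, F}, closure = {A, B, C, D, E, F, G} → lossless.
Decomposition 3: common = {F, G}, closure = {B, F, G} → lossy.

Decomposition 2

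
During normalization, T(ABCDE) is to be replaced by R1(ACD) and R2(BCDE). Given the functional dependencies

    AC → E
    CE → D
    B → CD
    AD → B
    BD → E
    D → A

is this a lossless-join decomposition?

Yes

Common attributes: R1 ∩ R2 = {CD}.
Closure of {CD}: D → A applies, adding A; AC → E applies, adding E; AD → B applies, adding B. So (CD)⁺ = {ABCDE}.
This closure contains every attribute of R1, so R1 ∩ R2 → R1. The join is lossless.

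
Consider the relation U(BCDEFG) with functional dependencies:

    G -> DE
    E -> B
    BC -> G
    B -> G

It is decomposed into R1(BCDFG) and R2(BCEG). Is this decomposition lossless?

Yes

Common attributes: R1 ∩ R2 = {BCG}.
Closure of {BCG}: G → DE applies, adding DE. So (BCG)⁺ = {BCDEG}.
This closure contains every attribute of R2, so R1 ∩ R2 → R2. The join is lossless.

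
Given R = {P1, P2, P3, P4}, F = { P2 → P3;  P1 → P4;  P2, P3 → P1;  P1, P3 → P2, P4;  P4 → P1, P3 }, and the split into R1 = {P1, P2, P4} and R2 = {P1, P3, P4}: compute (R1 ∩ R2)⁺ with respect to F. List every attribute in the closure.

P1, P2, P3, P4

R1 ∩ R2 = {P1, P4}.
P4 → P1, P3 applies, adding P3
P1, P3 → P2, P4 applies, adding P2
Closure: {P1, P2, P3, P4}.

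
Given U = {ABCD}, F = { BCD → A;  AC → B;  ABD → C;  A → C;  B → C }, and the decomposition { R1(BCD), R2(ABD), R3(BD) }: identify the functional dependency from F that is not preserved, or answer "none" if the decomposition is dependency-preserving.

BCD → A: restricted closure across fragments reaches A.
AC → B: restricted closure across fragments reaches B.
ABD → C: restricted closure across fragments reaches C.
A → C: restricted closure across fragments reaches C.
B → C lies within R1.
Every dependency is enforceable on the fragments, so the decomposition is dependency-preserving.

none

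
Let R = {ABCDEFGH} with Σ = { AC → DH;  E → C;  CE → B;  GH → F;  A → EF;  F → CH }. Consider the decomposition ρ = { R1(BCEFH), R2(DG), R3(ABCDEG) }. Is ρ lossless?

Chase test. Columns are ABCDEFGH; row i has aⱼ where attribute j ∈ Ri, else bᵢⱼ.
Initial tableau (one row per fragment):
  row 1: b11 a2 a3 b14 a5 a6 b17 a8
  row 2: b21 b22 b23 a4 b25 b26 a7 b28
  row 3: a1 a2 a3 a4 a5 b36 a7 b38
No row becomes fully distinguished — the join is lossy.

No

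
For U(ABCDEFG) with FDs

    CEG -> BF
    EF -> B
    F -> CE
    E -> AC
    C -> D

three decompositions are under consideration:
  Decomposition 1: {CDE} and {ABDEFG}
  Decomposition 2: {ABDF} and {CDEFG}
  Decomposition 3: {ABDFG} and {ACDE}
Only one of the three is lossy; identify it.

Decomposition 3

Decomposition 1: common = {DE}, closure = {ACDE} → lossless.
Decomposition 2: common = {DF}, closure = {ABCDEF} → lossless.
Decomposition 3: common = {AD}, closure = {AD} → lossy.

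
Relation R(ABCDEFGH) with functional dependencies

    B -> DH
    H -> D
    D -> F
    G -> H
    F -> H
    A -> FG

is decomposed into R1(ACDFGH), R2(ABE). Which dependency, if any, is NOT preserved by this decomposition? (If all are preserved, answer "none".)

Check B → DH: no single fragment contains all of {BDH}, and the restricted closure of {B} across the fragments never reaches {DH}.
H → D is preserved.
D → F is preserved.
G → H is preserved.
F → H is preserved.
A → FG is preserved.

B -> DH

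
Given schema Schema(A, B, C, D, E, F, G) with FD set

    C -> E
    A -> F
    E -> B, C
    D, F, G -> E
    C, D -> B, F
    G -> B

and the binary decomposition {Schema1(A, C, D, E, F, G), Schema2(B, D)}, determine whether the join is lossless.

Common attributes: Schema1 ∩ Schema2 = {D}.
No dependency enlarges {D}, so (D)⁺ = {D}.
The closure contains neither all of Schema1 = {A, C, D, E, F, G} nor all of Schema2 = {B, D}, so the common attributes are not a superkey of either fragment. The join is lossy.

No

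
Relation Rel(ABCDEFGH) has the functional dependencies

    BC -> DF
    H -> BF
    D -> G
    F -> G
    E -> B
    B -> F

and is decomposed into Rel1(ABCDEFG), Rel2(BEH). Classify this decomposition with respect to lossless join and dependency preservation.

lossy but dependency-preserving

Lossless test: (BE)⁺ = {BEFG}, which is a superkey of neither fragment — lossy.
Dependency preservation: H → BF is not contained in any single fragment, but the restricted closure of its left-hand side across the fragments still reaches the right-hand side; the remaining FDs each lie inside some fragment. All dependencies are preserved.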